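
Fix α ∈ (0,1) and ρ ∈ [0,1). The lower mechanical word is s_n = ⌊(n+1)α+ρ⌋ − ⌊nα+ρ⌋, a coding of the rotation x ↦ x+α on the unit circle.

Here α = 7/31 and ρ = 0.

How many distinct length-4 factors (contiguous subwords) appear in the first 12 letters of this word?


5

t_n = ⌊(n·7)/31⌋ for n = 0 … 12:
  n=0…9: ⌊0/31⌋=0 ⌊7/31⌋=0 ⌊14/31⌋=0 ⌊21/31⌋=0 ⌊28/31⌋=0 ⌊35/31⌋=1 ⌊42/31⌋=1 ⌊49/31⌋=1 ⌊56/31⌋=1 ⌊63/31⌋=2
  n=10…12: ⌊70/31⌋=2 ⌊77/31⌋=2 ⌊84/31⌋=2
s_n = t_(n+1) − t_n for n = 0 … 11 gives
prefix = 000010001000
slide a length-4 window over [0..3] … [8..11] (9 windows); first occurrence of each distinct factor:
  [  0..  3] 0000
  [  1..  4] 0001
  [  2..  5] 0010
  [  3..  6] 0100
  [  4..  7] 1000
  (the other 4 windows repeat one of these)
distinct factors: {0000, 0001, 0010, 0100, 1000}
count = 5  (Sturmian bound for length 4 is 5)


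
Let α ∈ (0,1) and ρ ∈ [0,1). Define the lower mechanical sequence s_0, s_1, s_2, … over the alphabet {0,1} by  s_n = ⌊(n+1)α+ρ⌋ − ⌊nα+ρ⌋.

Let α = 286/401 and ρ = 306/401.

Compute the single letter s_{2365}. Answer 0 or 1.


(n+1)α + ρ = (2366·286 + 306) / 401 = 676982/401
nα + ρ     = (2365·286 + 306) / 401 = 676696/401
⌊676982/401⌋ = 1688,  ⌊676696/401⌋ = 1687
s_{2365} = 1688 − 1687 = 1

1


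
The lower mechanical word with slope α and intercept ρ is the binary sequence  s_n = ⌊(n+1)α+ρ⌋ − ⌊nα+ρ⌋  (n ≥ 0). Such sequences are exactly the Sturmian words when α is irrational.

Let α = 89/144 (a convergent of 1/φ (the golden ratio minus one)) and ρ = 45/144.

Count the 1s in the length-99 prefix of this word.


#1s = Σ_{n=0}^{98} s_n = Σ_{n=0}^{98} (⌊(n+1)α+ρ⌋ − ⌊nα+ρ⌋)
the sum telescopes: every ⌊nα+ρ⌋ with 0 < n < 99 appears once with + and once with −, leaving ⌊99α+ρ⌋ − ⌊0·α+ρ⌋
99α + ρ = (99·89 + 45) / 144 = 8856/144
ρ = 45/144
⌊8856/144⌋ = 61,  ⌊45/144⌋ = 0
#1s = 61 − 0 = 61

61


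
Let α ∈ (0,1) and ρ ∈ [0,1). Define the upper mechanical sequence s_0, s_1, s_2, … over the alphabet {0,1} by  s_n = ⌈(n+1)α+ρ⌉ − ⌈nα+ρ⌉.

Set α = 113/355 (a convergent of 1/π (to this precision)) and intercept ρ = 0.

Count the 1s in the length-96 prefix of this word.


#1s = Σ_{n=0}^{95} s_n = Σ_{n=0}^{95} (⌈(n+1)α+ρ⌉ − ⌈nα+ρ⌉)
the sum telescopes: every ⌈nα+ρ⌉ with 0 < n < 96 appears once with + and once with −, leaving ⌈96α+ρ⌉ − ⌈0·α+ρ⌉
96α + ρ = (96·113) / 355 = 10848/355
ρ = 0/355
⌈10848/355⌉ = 31,  ⌈0/355⌉ = 0
#1s = 31 − 0 = 31

31


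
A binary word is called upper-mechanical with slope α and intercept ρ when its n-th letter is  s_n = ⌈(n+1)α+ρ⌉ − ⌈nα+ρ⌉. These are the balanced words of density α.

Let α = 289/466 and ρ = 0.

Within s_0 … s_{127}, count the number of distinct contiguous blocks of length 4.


t_n = ⌈(n·289)/466⌉ for n = 0 … 128:
  n=0…9: ⌈0/466⌉=0 ⌈289/466⌉=1 ⌈578/466⌉=2 ⌈867/466⌉=2 ⌈1156/466⌉=3 ⌈1445/466⌉=4 ⌈1734/466⌉=4 ⌈2023/466⌉=5 ⌈2312/466⌉=5 ⌈2601/466⌉=6
  n=10…19: ⌈2890/466⌉=7 ⌈3179/466⌉=7 ⌈3468/466⌉=8 ⌈3757/466⌉=9 ⌈4046/466⌉=9 ⌈4335/466⌉=10 ⌈4624/466⌉=10 ⌈4913/466⌉=11 ⌈5202/466⌉=12 ⌈5491/466⌉=12
  n=20…29: ⌈5780/466⌉=13 ⌈6069/466⌉=14 ⌈6358/466⌉=14 ⌈6647/466⌉=15 ⌈6936/466⌉=15 ⌈7225/466⌉=16 ⌈7514/466⌉=17 ⌈7803/466⌉=17 ⌈8092/466⌉=18 ⌈8381/466⌉=18
  n=30…39: ⌈8670/466⌉=19 ⌈8959/466⌉=20 ⌈9248/466⌉=20 ⌈9537/466⌉=21 ⌈9826/466⌉=22 ⌈10115/466⌉=22 ⌈10404/466⌉=23 ⌈10693/466⌉=23 ⌈10982/466⌉=24 ⌈11271/466⌉=25
  n=40…49: ⌈11560/466⌉=25 ⌈11849/466⌉=26 ⌈12138/466⌉=27 ⌈12427/466⌉=27 ⌈12716/466⌉=28 ⌈13005/466⌉=28 ⌈13294/466⌉=29 ⌈13583/466⌉=30 ⌈13872/466⌉=30 ⌈14161/466⌉=31
  n=50…59: ⌈14450/466⌉=32 ⌈14739/466⌉=32 ⌈15028/466⌉=33 ⌈15317/466⌉=33 ⌈15606/466⌉=34 ⌈15895/466⌉=35 ⌈16184/466⌉=35 ⌈16473/466⌉=36 ⌈16762/466⌉=36 ⌈17051/466⌉=37
  n=60…69: ⌈17340/466⌉=38 ⌈17629/466⌉=38 ⌈17918/466⌉=39 ⌈18207/466⌉=40 ⌈18496/466⌉=40 ⌈18785/466⌉=41 ⌈19074/466⌉=41 ⌈19363/466⌉=42 ⌈19652/466⌉=43 ⌈19941/466⌉=43
  n=70…79: ⌈20230/466⌉=44 ⌈20519/466⌉=45 ⌈20808/466⌉=45 ⌈21097/466⌉=46 ⌈21386/466⌉=46 ⌈21675/466⌉=47 ⌈21964/466⌉=48 ⌈22253/466⌉=48 ⌈22542/466⌉=49 ⌈22831/466⌉=49
  n=80…89: ⌈23120/466⌉=50 ⌈23409/466⌉=51 ⌈23698/466⌉=51 ⌈23987/466⌉=52 ⌈24276/466⌉=53 ⌈24565/466⌉=53 ⌈24854/466⌉=54 ⌈25143/466⌉=54 ⌈25432/466⌉=55 ⌈25721/466⌉=56
  n=90…99: ⌈26010/466⌉=56 ⌈26299/466⌉=57 ⌈26588/466⌉=58 ⌈26877/466⌉=58 ⌈27166/466⌉=59 ⌈27455/466⌉=59 ⌈27744/466⌉=60 ⌈28033/466⌉=61 ⌈28322/466⌉=61 ⌈28611/466⌉=62
  n=100…109: ⌈28900/466⌉=63 ⌈29189/466⌉=63 ⌈29478/466⌉=64 ⌈29767/466⌉=64 ⌈30056/466⌉=65 ⌈30345/466⌉=66 ⌈30634/466⌉=66 ⌈30923/466⌉=67 ⌈31212/466⌉=67 ⌈31501/466⌉=68
  n=110…119: ⌈31790/466⌉=69 ⌈32079/466⌉=69 ⌈32368/466⌉=70 ⌈32657/466⌉=71 ⌈32946/466⌉=71 ⌈33235/466⌉=72 ⌈33524/466⌉=72 ⌈33813/466⌉=73 ⌈34102/466⌉=74 ⌈34391/466⌉=74
  n=120…128: ⌈34680/466⌉=75 ⌈34969/466⌉=76 ⌈35258/466⌉=76 ⌈35547/466⌉=77 ⌈35836/466⌉=77 ⌈36125/466⌉=78 ⌈36414/466⌉=79 ⌈36703/466⌉=79 ⌈36992/466⌉=80
s_n = t_(n+1) − t_n for n = 0 … 127 gives
prefix = 11011010110110101101101011010110110101101101011011010110101101101011011010110101101101011011010110110101101011011010110110101101
slide a length-4 window over [0..3] … [124..127] (125 windows); first occurrence of each distinct factor:
  [  0..  3] 1101
  [  1..  4] 1011
  [  2..  5] 0110
  [  4..  7] 1010
  [  5..  8] 0101
  (the other 120 windows repeat one of these)
distinct factors: {0101, 0110, 1010, 1011, 1101}
count = 5  (Sturmian bound for length 4 is 5)

5


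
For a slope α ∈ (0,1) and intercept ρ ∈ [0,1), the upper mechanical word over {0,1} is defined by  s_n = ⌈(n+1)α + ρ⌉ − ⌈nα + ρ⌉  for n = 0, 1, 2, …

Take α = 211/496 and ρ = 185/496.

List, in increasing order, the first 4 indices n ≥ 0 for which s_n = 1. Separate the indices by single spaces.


n=0: ⌈396/496⌉−⌈185/496⌉ = 1−1 = 0
n=1: ⌈607/496⌉−⌈396/496⌉ = 2−1 = 1  ← one
n=2: ⌈818/496⌉−⌈607/496⌉ = 2−2 = 0
n=3: ⌈1029/496⌉−⌈818/496⌉ = 3−2 = 1  ← one
n=4: ⌈1240/496⌉−⌈1029/496⌉ = 3−3 = 0
n=5: ⌈1451/496⌉−⌈1240/496⌉ = 3−3 = 0
n=6: ⌈1662/496⌉−⌈1451/496⌉ = 4−3 = 1  ← one
n=7: ⌈1873/496⌉−⌈1662/496⌉ = 4−4 = 0
n=8: ⌈2084/496⌉−⌈1873/496⌉ = 5−4 = 1  ← one
positions of the first 4 ones: 1 3 6 8

1 3 6 8


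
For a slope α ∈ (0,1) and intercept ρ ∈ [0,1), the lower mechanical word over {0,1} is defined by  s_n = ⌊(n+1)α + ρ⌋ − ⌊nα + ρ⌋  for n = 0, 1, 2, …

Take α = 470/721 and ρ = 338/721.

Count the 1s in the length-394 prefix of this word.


#1s = Σ_{n=0}^{393} s_n = Σ_{n=0}^{393} (⌊(n+1)α+ρ⌋ − ⌊nα+ρ⌋)
the sum telescopes: every ⌊nα+ρ⌋ with 0 < n < 394 appears once with + and once with −, leaving ⌊394α+ρ⌋ − ⌊0·α+ρ⌋
394α + ρ = (394·470 + 338) / 721 = 185518/721
ρ = 338/721
⌊185518/721⌋ = 257,  ⌊338/721⌋ = 0
#1s = 257 − 0 = 257

257


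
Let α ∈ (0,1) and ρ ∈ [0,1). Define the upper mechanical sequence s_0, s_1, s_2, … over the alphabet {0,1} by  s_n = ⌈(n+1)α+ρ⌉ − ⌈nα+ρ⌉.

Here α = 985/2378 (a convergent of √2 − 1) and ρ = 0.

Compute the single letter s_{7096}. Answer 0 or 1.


0

(n+1)α + ρ = (7097·985) / 2378 = 6990545/2378
nα + ρ     = (7096·985) / 2378 = 6989560/2378
⌈6990545/2378⌉ = 2940,  ⌈6989560/2378⌉ = 2940
s_{7096} = 2940 − 2940 = 0


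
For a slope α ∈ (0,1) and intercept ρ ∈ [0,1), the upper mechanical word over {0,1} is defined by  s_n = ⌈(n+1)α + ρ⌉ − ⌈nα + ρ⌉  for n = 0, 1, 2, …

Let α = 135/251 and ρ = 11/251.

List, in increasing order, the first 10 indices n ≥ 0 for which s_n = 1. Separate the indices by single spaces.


1 3 5 7 9 11 12 14 16 18

n=0: ⌈146/251⌉−⌈11/251⌉ = 1−1 = 0
n=1: ⌈281/251⌉−⌈146/251⌉ = 2−1 = 1  ← one
n=2: ⌈416/251⌉−⌈281/251⌉ = 2−2 = 0
n=3: ⌈551/251⌉−⌈416/251⌉ = 3−2 = 1  ← one
n=4: ⌈686/251⌉−⌈551/251⌉ = 3−3 = 0
n=5: ⌈821/251⌉−⌈686/251⌉ = 4−3 = 1  ← one
n=6: ⌈956/251⌉−⌈821/251⌉ = 4−4 = 0
n=7: ⌈1091/251⌉−⌈956/251⌉ = 5−4 = 1  ← one
n=8: ⌈1226/251⌉−⌈1091/251⌉ = 5−5 = 0
n=9: ⌈1361/251⌉−⌈1226/251⌉ = 6−5 = 1  ← one
n=10: ⌈1496/251⌉−⌈1361/251⌉ = 6−6 = 0
n=11: ⌈1631/251⌉−⌈1496/251⌉ = 7−6 = 1  ← one
n=12: ⌈1766/251⌉−⌈1631/251⌉ = 8−7 = 1  ← one
n=13: ⌈1901/251⌉−⌈1766/251⌉ = 8−8 = 0
n=14: ⌈2036/251⌉−⌈1901/251⌉ = 9−8 = 1  ← one
n=15: ⌈2171/251⌉−⌈2036/251⌉ = 9−9 = 0
n=16: ⌈2306/251⌉−⌈2171/251⌉ = 10−9 = 1  ← one
n=17: ⌈2441/251⌉−⌈2306/251⌉ = 10−10 = 0
n=18: ⌈2576/251⌉−⌈2441/251⌉ = 11−10 = 1  ← one
positions of the first 10 ones: 1 3 5 7 9 11 12 14 16 18


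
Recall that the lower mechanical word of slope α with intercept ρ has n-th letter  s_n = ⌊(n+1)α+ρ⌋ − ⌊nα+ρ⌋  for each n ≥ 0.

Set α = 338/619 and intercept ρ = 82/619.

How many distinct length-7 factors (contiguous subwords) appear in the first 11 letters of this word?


t_n = ⌊(n·338+82)/619⌋ for n = 0 … 11:
  n=0…9: ⌊82/619⌋=0 ⌊420/619⌋=0 ⌊758/619⌋=1 ⌊1096/619⌋=1 ⌊1434/619⌋=2 ⌊1772/619⌋=2 ⌊2110/619⌋=3 ⌊2448/619⌋=3 ⌊2786/619⌋=4 ⌊3124/619⌋=5
  n=10…11: ⌊3462/619⌋=5 ⌊3800/619⌋=6
s_n = t_(n+1) − t_n for n = 0 … 10 gives
prefix = 01010101101
slide a length-7 window over [0..6] … [4..10] (5 windows); first occurrence of each distinct factor:
  [  0..  6] 0101010
  [  1..  7] 1010101
  [  2..  8] 0101011
  [  3..  9] 1010110
  [  4.. 10] 0101101
distinct factors: {0101010, 0101011, 0101101, 1010101, 1010110}
count = 5  (Sturmian bound for length 7 is 8)

5


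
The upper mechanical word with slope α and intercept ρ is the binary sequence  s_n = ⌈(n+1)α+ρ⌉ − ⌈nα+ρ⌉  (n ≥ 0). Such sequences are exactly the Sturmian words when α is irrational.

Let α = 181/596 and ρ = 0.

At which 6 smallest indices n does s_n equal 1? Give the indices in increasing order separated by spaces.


0 3 6 9 13 16

n=0: ⌈181/596⌉−⌈0/596⌉ = 1−0 = 1  ← one
n=1: ⌈362/596⌉−⌈181/596⌉ = 1−1 = 0
n=2: ⌈543/596⌉−⌈362/596⌉ = 1−1 = 0
n=3: ⌈724/596⌉−⌈543/596⌉ = 2−1 = 1  ← one
n=4: ⌈905/596⌉−⌈724/596⌉ = 2−2 = 0
n=5: ⌈1086/596⌉−⌈905/596⌉ = 2−2 = 0
n=6: ⌈1267/596⌉−⌈1086/596⌉ = 3−2 = 1  ← one
n=7: ⌈1448/596⌉−⌈1267/596⌉ = 3−3 = 0
n=8: ⌈1629/596⌉−⌈1448/596⌉ = 3−3 = 0
n=9: ⌈1810/596⌉−⌈1629/596⌉ = 4−3 = 1  ← one
n=10: ⌈1991/596⌉−⌈1810/596⌉ = 4−4 = 0
n=11: ⌈2172/596⌉−⌈1991/596⌉ = 4−4 = 0
n=12: ⌈2353/596⌉−⌈2172/596⌉ = 4−4 = 0
n=13: ⌈2534/596⌉−⌈2353/596⌉ = 5−4 = 1  ← one
n=14: ⌈2715/596⌉−⌈2534/596⌉ = 5−5 = 0
n=15: ⌈2896/596⌉−⌈2715/596⌉ = 5−5 = 0
n=16: ⌈3077/596⌉−⌈2896/596⌉ = 6−5 = 1  ← one
positions of the first 6 ones: 0 3 6 9 13 16


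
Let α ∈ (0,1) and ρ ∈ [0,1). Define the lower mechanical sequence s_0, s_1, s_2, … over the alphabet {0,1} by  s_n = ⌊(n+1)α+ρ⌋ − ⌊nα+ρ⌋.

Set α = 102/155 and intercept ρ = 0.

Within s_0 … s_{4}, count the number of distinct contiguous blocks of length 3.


t_n = ⌊(n·102)/155⌋ for n = 0 … 5:
  n=0…5: ⌊0/155⌋=0 ⌊102/155⌋=0 ⌊204/155⌋=1 ⌊306/155⌋=1 ⌊408/155⌋=2 ⌊510/155⌋=3
s_n = t_(n+1) − t_n for n = 0 … 4 gives
prefix = 01011
slide a length-3 window over [0..2] … [2..4] (3 windows); first occurrence of each distinct factor:
  [  0..  2] 010
  [  1..  3] 101
  [  2..  4] 011
distinct factors: {010, 011, 101}
count = 3  (Sturmian bound for length 3 is 4)

3


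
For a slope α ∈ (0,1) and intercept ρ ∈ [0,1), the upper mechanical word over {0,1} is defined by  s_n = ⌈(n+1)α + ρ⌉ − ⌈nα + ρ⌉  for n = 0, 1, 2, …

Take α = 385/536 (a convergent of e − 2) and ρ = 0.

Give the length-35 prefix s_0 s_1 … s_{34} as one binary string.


11101110110111011011101101110110111

n=0: ⌈(1·385)/536⌉ − ⌈(0·385)/536⌉ = ⌈385/536⌉ − ⌈0/536⌉ = 1 − 0 = 1
n=1: ⌈(2·385)/536⌉ − ⌈(1·385)/536⌉ = ⌈770/536⌉ − ⌈385/536⌉ = 2 − 1 = 1
n=2: ⌈(3·385)/536⌉ − ⌈(2·385)/536⌉ = ⌈1155/536⌉ − ⌈770/536⌉ = 3 − 2 = 1
n=3: ⌈(4·385)/536⌉ − ⌈(3·385)/536⌉ = ⌈1540/536⌉ − ⌈1155/536⌉ = 3 − 3 = 0
n=4: ⌈(5·385)/536⌉ − ⌈(4·385)/536⌉ = ⌈1925/536⌉ − ⌈1540/536⌉ = 4 − 3 = 1
n=5: ⌈(6·385)/536⌉ − ⌈(5·385)/536⌉ = ⌈2310/536⌉ − ⌈1925/536⌉ = 5 − 4 = 1
n=6: ⌈(7·385)/536⌉ − ⌈(6·385)/536⌉ = ⌈2695/536⌉ − ⌈2310/536⌉ = 6 − 5 = 1
n=7: ⌈(8·385)/536⌉ − ⌈(7·385)/536⌉ = ⌈3080/536⌉ − ⌈2695/536⌉ = 6 − 6 = 0
n=8: ⌈(9·385)/536⌉ − ⌈(8·385)/536⌉ = ⌈3465/536⌉ − ⌈3080/536⌉ = 7 − 6 = 1
n=9: ⌈(10·385)/536⌉ − ⌈(9·385)/536⌉ = ⌈3850/536⌉ − ⌈3465/536⌉ = 8 − 7 = 1
n=10: ⌈(11·385)/536⌉ − ⌈(10·385)/536⌉ = ⌈4235/536⌉ − ⌈3850/536⌉ = 8 − 8 = 0
n=11: ⌈(12·385)/536⌉ − ⌈(11·385)/536⌉ = ⌈4620/536⌉ − ⌈4235/536⌉ = 9 − 8 = 1
n=12: ⌈(13·385)/536⌉ − ⌈(12·385)/536⌉ = ⌈5005/536⌉ − ⌈4620/536⌉ = 10 − 9 = 1
n=13: ⌈(14·385)/536⌉ − ⌈(13·385)/536⌉ = ⌈5390/536⌉ − ⌈5005/536⌉ = 11 − 10 = 1
n=14: ⌈(15·385)/536⌉ − ⌈(14·385)/536⌉ = ⌈5775/536⌉ − ⌈5390/536⌉ = 11 − 11 = 0
n=15: ⌈(16·385)/536⌉ − ⌈(15·385)/536⌉ = ⌈6160/536⌉ − ⌈5775/536⌉ = 12 − 11 = 1
n=16: ⌈(17·385)/536⌉ − ⌈(16·385)/536⌉ = ⌈6545/536⌉ − ⌈6160/536⌉ = 13 − 12 = 1
n=17: ⌈(18·385)/536⌉ − ⌈(17·385)/536⌉ = ⌈6930/536⌉ − ⌈6545/536⌉ = 13 − 13 = 0
n=18: ⌈(19·385)/536⌉ − ⌈(18·385)/536⌉ = ⌈7315/536⌉ − ⌈6930/536⌉ = 14 − 13 = 1
n=19: ⌈(20·385)/536⌉ − ⌈(19·385)/536⌉ = ⌈7700/536⌉ − ⌈7315/536⌉ = 15 − 14 = 1
n=20: ⌈(21·385)/536⌉ − ⌈(20·385)/536⌉ = ⌈8085/536⌉ − ⌈7700/536⌉ = 16 − 15 = 1
n=21: ⌈(22·385)/536⌉ − ⌈(21·385)/536⌉ = ⌈8470/536⌉ − ⌈8085/536⌉ = 16 − 16 = 0
n=22: ⌈(23·385)/536⌉ − ⌈(22·385)/536⌉ = ⌈8855/536⌉ − ⌈8470/536⌉ = 17 − 16 = 1
n=23: ⌈(24·385)/536⌉ − ⌈(23·385)/536⌉ = ⌈9240/536⌉ − ⌈8855/536⌉ = 18 − 17 = 1
n=24: ⌈(25·385)/536⌉ − ⌈(24·385)/536⌉ = ⌈9625/536⌉ − ⌈9240/536⌉ = 18 − 18 = 0
n=25: ⌈(26·385)/536⌉ − ⌈(25·385)/536⌉ = ⌈10010/536⌉ − ⌈9625/536⌉ = 19 − 18 = 1
n=26: ⌈(27·385)/536⌉ − ⌈(26·385)/536⌉ = ⌈10395/536⌉ − ⌈10010/536⌉ = 20 − 19 = 1
n=27: ⌈(28·385)/536⌉ − ⌈(27·385)/536⌉ = ⌈10780/536⌉ − ⌈10395/536⌉ = 21 − 20 = 1
n=28: ⌈(29·385)/536⌉ − ⌈(28·385)/536⌉ = ⌈11165/536⌉ − ⌈10780/536⌉ = 21 − 21 = 0
n=29: ⌈(30·385)/536⌉ − ⌈(29·385)/536⌉ = ⌈11550/536⌉ − ⌈11165/536⌉ = 22 − 21 = 1
n=30: ⌈(31·385)/536⌉ − ⌈(30·385)/536⌉ = ⌈11935/536⌉ − ⌈11550/536⌉ = 23 − 22 = 1
n=31: ⌈(32·385)/536⌉ − ⌈(31·385)/536⌉ = ⌈12320/536⌉ − ⌈11935/536⌉ = 23 − 23 = 0
n=32: ⌈(33·385)/536⌉ − ⌈(32·385)/536⌉ = ⌈12705/536⌉ − ⌈12320/536⌉ = 24 − 23 = 1
n=33: ⌈(34·385)/536⌉ − ⌈(33·385)/536⌉ = ⌈13090/536⌉ − ⌈12705/536⌉ = 25 − 24 = 1
n=34: ⌈(35·385)/536⌉ − ⌈(34·385)/536⌉ = ⌈13475/536⌉ − ⌈13090/536⌉ = 26 − 25 = 1


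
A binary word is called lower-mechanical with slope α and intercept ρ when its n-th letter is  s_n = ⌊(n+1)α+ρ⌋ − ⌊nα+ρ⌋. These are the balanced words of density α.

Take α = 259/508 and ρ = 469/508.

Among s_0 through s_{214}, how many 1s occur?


110

#1s = Σ_{n=0}^{214} s_n = Σ_{n=0}^{214} (⌊(n+1)α+ρ⌋ − ⌊nα+ρ⌋)
the sum telescopes: every ⌊nα+ρ⌋ with 0 < n < 215 appears once with + and once with −, leaving ⌊215α+ρ⌋ − ⌊0·α+ρ⌋
215α + ρ = (215·259 + 469) / 508 = 56154/508
ρ = 469/508
⌊56154/508⌋ = 110,  ⌊469/508⌋ = 0
#1s = 110 − 0 = 110


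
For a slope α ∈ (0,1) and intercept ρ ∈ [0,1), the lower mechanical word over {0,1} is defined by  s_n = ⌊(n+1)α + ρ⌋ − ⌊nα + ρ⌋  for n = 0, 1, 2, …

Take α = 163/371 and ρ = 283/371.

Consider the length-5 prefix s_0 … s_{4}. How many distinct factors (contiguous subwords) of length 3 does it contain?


3

t_n = ⌊(n·163+283)/371⌋ for n = 0 … 5:
  n=0…5: ⌊283/371⌋=0 ⌊446/371⌋=1 ⌊609/371⌋=1 ⌊772/371⌋=2 ⌊935/371⌋=2 ⌊1098/371⌋=2
s_n = t_(n+1) − t_n for n = 0 … 4 gives
prefix = 10100
slide a length-3 window over [0..2] … [2..4] (3 windows); first occurrence of each distinct factor:
  [  0..  2] 101
  [  1..  3] 010
  [  2..  4] 100
distinct factors: {010, 100, 101}
count = 3  (Sturmian bound for length 3 is 4)


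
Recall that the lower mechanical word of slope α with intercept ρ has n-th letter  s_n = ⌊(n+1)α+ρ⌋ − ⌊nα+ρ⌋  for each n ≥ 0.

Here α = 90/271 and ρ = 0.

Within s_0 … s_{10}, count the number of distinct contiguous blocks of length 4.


4

t_n = ⌊(n·90)/271⌋ for n = 0 … 11:
  n=0…9: ⌊0/271⌋=0 ⌊90/271⌋=0 ⌊180/271⌋=0 ⌊270/271⌋=0 ⌊360/271⌋=1 ⌊450/271⌋=1 ⌊540/271⌋=1 ⌊630/271⌋=2 ⌊720/271⌋=2 ⌊810/271⌋=2
  n=10…11: ⌊900/271⌋=3 ⌊990/271⌋=3
s_n = t_(n+1) − t_n for n = 0 … 10 gives
prefix = 00010010010
slide a length-4 window over [0..3] … [7..10] (8 windows); first occurrence of each distinct factor:
  [  0..  3] 0001
  [  1..  4] 0010
  [  2..  5] 0100
  [  3..  6] 1001
  (the other 4 windows repeat one of these)
distinct factors: {0001, 0010, 0100, 1001}
count = 4  (Sturmian bound for length 4 is 5)


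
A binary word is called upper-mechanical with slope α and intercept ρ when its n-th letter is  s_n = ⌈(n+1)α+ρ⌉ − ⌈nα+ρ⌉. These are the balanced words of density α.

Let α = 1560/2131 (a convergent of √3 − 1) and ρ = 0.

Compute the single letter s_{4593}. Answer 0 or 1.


(n+1)α + ρ = (4594·1560) / 2131 = 7166640/2131
nα + ρ     = (4593·1560) / 2131 = 7165080/2131
⌈7166640/2131⌉ = 3364,  ⌈7165080/2131⌉ = 3363
s_{4593} = 3364 − 3363 = 1

1


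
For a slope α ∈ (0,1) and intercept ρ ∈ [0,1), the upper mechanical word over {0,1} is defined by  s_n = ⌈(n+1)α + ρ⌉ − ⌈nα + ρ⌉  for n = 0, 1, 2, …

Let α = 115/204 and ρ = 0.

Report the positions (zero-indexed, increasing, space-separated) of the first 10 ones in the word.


n=0: ⌈115/204⌉−⌈0/204⌉ = 1−0 = 1  ← one
n=1: ⌈230/204⌉−⌈115/204⌉ = 2−1 = 1  ← one
n=2: ⌈345/204⌉−⌈230/204⌉ = 2−2 = 0
n=3: ⌈460/204⌉−⌈345/204⌉ = 3−2 = 1  ← one
n=4: ⌈575/204⌉−⌈460/204⌉ = 3−3 = 0
n=5: ⌈690/204⌉−⌈575/204⌉ = 4−3 = 1  ← one
n=6: ⌈805/204⌉−⌈690/204⌉ = 4−4 = 0
n=7: ⌈920/204⌉−⌈805/204⌉ = 5−4 = 1  ← one
n=8: ⌈1035/204⌉−⌈920/204⌉ = 6−5 = 1  ← one
n=9: ⌈1150/204⌉−⌈1035/204⌉ = 6−6 = 0
n=10: ⌈1265/204⌉−⌈1150/204⌉ = 7−6 = 1  ← one
n=11: ⌈1380/204⌉−⌈1265/204⌉ = 7−7 = 0
n=12: ⌈1495/204⌉−⌈1380/204⌉ = 8−7 = 1  ← one
n=13: ⌈1610/204⌉−⌈1495/204⌉ = 8−8 = 0
n=14: ⌈1725/204⌉−⌈1610/204⌉ = 9−8 = 1  ← one
n=15: ⌈1840/204⌉−⌈1725/204⌉ = 10−9 = 1  ← one
positions of the first 10 ones: 0 1 3 5 7 8 10 12 14 15

0 1 3 5 7 8 10 12 14 15


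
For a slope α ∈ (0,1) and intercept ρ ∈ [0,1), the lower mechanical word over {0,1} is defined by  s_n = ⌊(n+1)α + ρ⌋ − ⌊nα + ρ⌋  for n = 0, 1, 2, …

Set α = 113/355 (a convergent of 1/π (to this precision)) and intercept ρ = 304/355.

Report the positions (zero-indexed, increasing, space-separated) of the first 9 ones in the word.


n=0: ⌊417/355⌋−⌊304/355⌋ = 1−0 = 1  ← one
n=1: ⌊530/355⌋−⌊417/355⌋ = 1−1 = 0
n=2: ⌊643/355⌋−⌊530/355⌋ = 1−1 = 0
n=3: ⌊756/355⌋−⌊643/355⌋ = 2−1 = 1  ← one
n=4: ⌊869/355⌋−⌊756/355⌋ = 2−2 = 0
n=5: ⌊982/355⌋−⌊869/355⌋ = 2−2 = 0
n=6: ⌊1095/355⌋−⌊982/355⌋ = 3−2 = 1  ← one
n=7: ⌊1208/355⌋−⌊1095/355⌋ = 3−3 = 0
n=8: ⌊1321/355⌋−⌊1208/355⌋ = 3−3 = 0
n=9: ⌊1434/355⌋−⌊1321/355⌋ = 4−3 = 1  ← one
n=10: ⌊1547/355⌋−⌊1434/355⌋ = 4−4 = 0
n=11: ⌊1660/355⌋−⌊1547/355⌋ = 4−4 = 0
n=12: ⌊1773/355⌋−⌊1660/355⌋ = 4−4 = 0
n=13: ⌊1886/355⌋−⌊1773/355⌋ = 5−4 = 1  ← one
n=14: ⌊1999/355⌋−⌊1886/355⌋ = 5−5 = 0
n=15: ⌊2112/355⌋−⌊1999/355⌋ = 5−5 = 0
n=16: ⌊2225/355⌋−⌊2112/355⌋ = 6−5 = 1  ← one
n=17: ⌊2338/355⌋−⌊2225/355⌋ = 6−6 = 0
n=18: ⌊2451/355⌋−⌊2338/355⌋ = 6−6 = 0
n=19: ⌊2564/355⌋−⌊2451/355⌋ = 7−6 = 1  ← one
n=20: ⌊2677/355⌋−⌊2564/355⌋ = 7−7 = 0
n=21: ⌊2790/355⌋−⌊2677/355⌋ = 7−7 = 0
n=22: ⌊2903/355⌋−⌊2790/355⌋ = 8−7 = 1  ← one
n=23: ⌊3016/355⌋−⌊2903/355⌋ = 8−8 = 0
n=24: ⌊3129/355⌋−⌊3016/355⌋ = 8−8 = 0
n=25: ⌊3242/355⌋−⌊3129/355⌋ = 9−8 = 1  ← one
positions of the first 9 ones: 0 3 6 9 13 16 19 22 25

0 3 6 9 13 16 19 22 25


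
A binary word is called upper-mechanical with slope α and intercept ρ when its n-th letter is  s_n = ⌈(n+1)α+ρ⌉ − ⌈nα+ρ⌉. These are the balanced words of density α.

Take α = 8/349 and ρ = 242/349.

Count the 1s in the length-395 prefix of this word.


9

#1s = Σ_{n=0}^{394} s_n = Σ_{n=0}^{394} (⌈(n+1)α+ρ⌉ − ⌈nα+ρ⌉)
the sum telescopes: every ⌈nα+ρ⌉ with 0 < n < 395 appears once with + and once with −, leaving ⌈395α+ρ⌉ − ⌈0·α+ρ⌉
395α + ρ = (395·8 + 242) / 349 = 3402/349
ρ = 242/349
⌈3402/349⌉ = 10,  ⌈242/349⌉ = 1
#1s = 10 − 1 = 9


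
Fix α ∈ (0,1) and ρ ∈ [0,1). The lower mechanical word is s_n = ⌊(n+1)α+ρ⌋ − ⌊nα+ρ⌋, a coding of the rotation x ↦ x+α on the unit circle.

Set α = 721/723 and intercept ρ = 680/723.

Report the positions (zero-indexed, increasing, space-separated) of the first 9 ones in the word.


n=0: ⌊1401/723⌋−⌊680/723⌋ = 1−0 = 1  ← one
n=1: ⌊2122/723⌋−⌊1401/723⌋ = 2−1 = 1  ← one
n=2: ⌊2843/723⌋−⌊2122/723⌋ = 3−2 = 1  ← one
n=3: ⌊3564/723⌋−⌊2843/723⌋ = 4−3 = 1  ← one
n=4: ⌊4285/723⌋−⌊3564/723⌋ = 5−4 = 1  ← one
n=5: ⌊5006/723⌋−⌊4285/723⌋ = 6−5 = 1  ← one
n=6: ⌊5727/723⌋−⌊5006/723⌋ = 7−6 = 1  ← one
n=7: ⌊6448/723⌋−⌊5727/723⌋ = 8−7 = 1  ← one
n=8: ⌊7169/723⌋−⌊6448/723⌋ = 9−8 = 1  ← one
positions of the first 9 ones: 0 1 2 3 4 5 6 7 8

0 1 2 3 4 5 6 7 8


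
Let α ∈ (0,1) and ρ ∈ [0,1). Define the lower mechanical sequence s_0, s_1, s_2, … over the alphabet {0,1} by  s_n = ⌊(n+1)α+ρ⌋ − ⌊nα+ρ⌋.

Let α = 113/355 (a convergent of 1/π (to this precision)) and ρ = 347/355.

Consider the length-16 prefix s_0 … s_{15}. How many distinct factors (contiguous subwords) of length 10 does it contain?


t_n = ⌊(n·113+347)/355⌋ for n = 0 … 16:
  n=0…9: ⌊347/355⌋=0 ⌊460/355⌋=1 ⌊573/355⌋=1 ⌊686/355⌋=1 ⌊799/355⌋=2 ⌊912/355⌋=2 ⌊1025/355⌋=2 ⌊1138/355⌋=3 ⌊1251/355⌋=3 ⌊1364/355⌋=3
  n=10…16: ⌊1477/355⌋=4 ⌊1590/355⌋=4 ⌊1703/355⌋=4 ⌊1816/355⌋=5 ⌊1929/355⌋=5 ⌊2042/355⌋=5 ⌊2155/355⌋=6
s_n = t_(n+1) − t_n for n = 0 … 15 gives
prefix = 1001001001001001
slide a length-10 window over [0..9] … [6..15] (7 windows); first occurrence of each distinct factor:
  [  0..  9] 1001001001
  [  1.. 10] 0010010010
  [  2.. 11] 0100100100
  (the other 4 windows repeat one of these)
distinct factors: {0010010010, 0100100100, 1001001001}
count = 3  (Sturmian bound for length 10 is 11)

3


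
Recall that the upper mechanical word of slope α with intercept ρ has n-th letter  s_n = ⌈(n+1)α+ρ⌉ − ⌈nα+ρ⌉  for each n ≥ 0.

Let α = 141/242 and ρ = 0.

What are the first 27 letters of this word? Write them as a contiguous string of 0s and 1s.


110101101010110101101010110

n=0: ⌈(1·141)/242⌉ − ⌈(0·141)/242⌉ = ⌈141/242⌉ − ⌈0/242⌉ = 1 − 0 = 1
n=1: ⌈(2·141)/242⌉ − ⌈(1·141)/242⌉ = ⌈282/242⌉ − ⌈141/242⌉ = 2 − 1 = 1
n=2: ⌈(3·141)/242⌉ − ⌈(2·141)/242⌉ = ⌈423/242⌉ − ⌈282/242⌉ = 2 − 2 = 0
n=3: ⌈(4·141)/242⌉ − ⌈(3·141)/242⌉ = ⌈564/242⌉ − ⌈423/242⌉ = 3 − 2 = 1
n=4: ⌈(5·141)/242⌉ − ⌈(4·141)/242⌉ = ⌈705/242⌉ − ⌈564/242⌉ = 3 − 3 = 0
n=5: ⌈(6·141)/242⌉ − ⌈(5·141)/242⌉ = ⌈846/242⌉ − ⌈705/242⌉ = 4 − 3 = 1
n=6: ⌈(7·141)/242⌉ − ⌈(6·141)/242⌉ = ⌈987/242⌉ − ⌈846/242⌉ = 5 − 4 = 1
n=7: ⌈(8·141)/242⌉ − ⌈(7·141)/242⌉ = ⌈1128/242⌉ − ⌈987/242⌉ = 5 − 5 = 0
n=8: ⌈(9·141)/242⌉ − ⌈(8·141)/242⌉ = ⌈1269/242⌉ − ⌈1128/242⌉ = 6 − 5 = 1
n=9: ⌈(10·141)/242⌉ − ⌈(9·141)/242⌉ = ⌈1410/242⌉ − ⌈1269/242⌉ = 6 − 6 = 0
n=10: ⌈(11·141)/242⌉ − ⌈(10·141)/242⌉ = ⌈1551/242⌉ − ⌈1410/242⌉ = 7 − 6 = 1
n=11: ⌈(12·141)/242⌉ − ⌈(11·141)/242⌉ = ⌈1692/242⌉ − ⌈1551/242⌉ = 7 − 7 = 0
n=12: ⌈(13·141)/242⌉ − ⌈(12·141)/242⌉ = ⌈1833/242⌉ − ⌈1692/242⌉ = 8 − 7 = 1
n=13: ⌈(14·141)/242⌉ − ⌈(13·141)/242⌉ = ⌈1974/242⌉ − ⌈1833/242⌉ = 9 − 8 = 1
n=14: ⌈(15·141)/242⌉ − ⌈(14·141)/242⌉ = ⌈2115/242⌉ − ⌈1974/242⌉ = 9 − 9 = 0
n=15: ⌈(16·141)/242⌉ − ⌈(15·141)/242⌉ = ⌈2256/242⌉ − ⌈2115/242⌉ = 10 − 9 = 1
n=16: ⌈(17·141)/242⌉ − ⌈(16·141)/242⌉ = ⌈2397/242⌉ − ⌈2256/242⌉ = 10 − 10 = 0
n=17: ⌈(18·141)/242⌉ − ⌈(17·141)/242⌉ = ⌈2538/242⌉ − ⌈2397/242⌉ = 11 − 10 = 1
n=18: ⌈(19·141)/242⌉ − ⌈(18·141)/242⌉ = ⌈2679/242⌉ − ⌈2538/242⌉ = 12 − 11 = 1
n=19: ⌈(20·141)/242⌉ − ⌈(19·141)/242⌉ = ⌈2820/242⌉ − ⌈2679/242⌉ = 12 − 12 = 0
n=20: ⌈(21·141)/242⌉ − ⌈(20·141)/242⌉ = ⌈2961/242⌉ − ⌈2820/242⌉ = 13 − 12 = 1
n=21: ⌈(22·141)/242⌉ − ⌈(21·141)/242⌉ = ⌈3102/242⌉ − ⌈2961/242⌉ = 13 − 13 = 0
n=22: ⌈(23·141)/242⌉ − ⌈(22·141)/242⌉ = ⌈3243/242⌉ − ⌈3102/242⌉ = 14 − 13 = 1
n=23: ⌈(24·141)/242⌉ − ⌈(23·141)/242⌉ = ⌈3384/242⌉ − ⌈3243/242⌉ = 14 − 14 = 0
n=24: ⌈(25·141)/242⌉ − ⌈(24·141)/242⌉ = ⌈3525/242⌉ − ⌈3384/242⌉ = 15 − 14 = 1
n=25: ⌈(26·141)/242⌉ − ⌈(25·141)/242⌉ = ⌈3666/242⌉ − ⌈3525/242⌉ = 16 − 15 = 1
n=26: ⌈(27·141)/242⌉ − ⌈(26·141)/242⌉ = ⌈3807/242⌉ − ⌈3666/242⌉ = 16 − 16 = 0


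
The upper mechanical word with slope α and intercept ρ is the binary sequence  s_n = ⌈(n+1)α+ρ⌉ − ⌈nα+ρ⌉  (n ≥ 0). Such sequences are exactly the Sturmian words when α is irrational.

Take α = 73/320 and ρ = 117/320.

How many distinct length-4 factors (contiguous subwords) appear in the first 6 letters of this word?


t_n = ⌈(n·73+117)/320⌉ for n = 0 … 6:
  n=0…6: ⌈117/320⌉=1 ⌈190/320⌉=1 ⌈263/320⌉=1 ⌈336/320⌉=2 ⌈409/320⌉=2 ⌈482/320⌉=2 ⌈555/320⌉=2
s_n = t_(n+1) − t_n for n = 0 … 5 gives
prefix = 001000
slide a length-4 window over [0..3] … [2..5] (3 windows); first occurrence of each distinct factor:
  [  0..  3] 0010
  [  1..  4] 0100
  [  2..  5] 1000
distinct factors: {0010, 0100, 1000}
count = 3  (Sturmian bound for length 4 is 5)

3


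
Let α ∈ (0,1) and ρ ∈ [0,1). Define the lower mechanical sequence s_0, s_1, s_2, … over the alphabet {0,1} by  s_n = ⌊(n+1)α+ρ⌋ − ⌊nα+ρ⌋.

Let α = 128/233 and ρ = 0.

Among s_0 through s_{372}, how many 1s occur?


#1s = Σ_{n=0}^{372} s_n = Σ_{n=0}^{372} (⌊(n+1)α+ρ⌋ − ⌊nα+ρ⌋)
the sum telescopes: every ⌊nα+ρ⌋ with 0 < n < 373 appears once with + and once with −, leaving ⌊373α+ρ⌋ − ⌊0·α+ρ⌋
373α + ρ = (373·128) / 233 = 47744/233
ρ = 0/233
⌊47744/233⌋ = 204,  ⌊0/233⌋ = 0
#1s = 204 − 0 = 204

204


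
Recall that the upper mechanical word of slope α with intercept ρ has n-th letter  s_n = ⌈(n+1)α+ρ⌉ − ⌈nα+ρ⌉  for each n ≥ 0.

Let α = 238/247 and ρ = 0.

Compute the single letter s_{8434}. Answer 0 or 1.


1

(n+1)α + ρ = (8435·238) / 247 = 2007530/247
nα + ρ     = (8434·238) / 247 = 2007292/247
⌈2007530/247⌉ = 8128,  ⌈2007292/247⌉ = 8127
s_{8434} = 8128 − 8127 = 1


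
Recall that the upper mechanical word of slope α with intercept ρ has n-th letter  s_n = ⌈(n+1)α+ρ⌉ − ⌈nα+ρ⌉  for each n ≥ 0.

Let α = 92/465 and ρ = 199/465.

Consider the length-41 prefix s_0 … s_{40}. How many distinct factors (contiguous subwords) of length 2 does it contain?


3

t_n = ⌈(n·92+199)/465⌉ for n = 0 … 41:
  n=0…9: ⌈199/465⌉=1 ⌈291/465⌉=1 ⌈383/465⌉=1 ⌈475/465⌉=2 ⌈567/465⌉=2 ⌈659/465⌉=2 ⌈751/465⌉=2 ⌈843/465⌉=2 ⌈935/465⌉=3 ⌈1027/465⌉=3
  n=10…19: ⌈1119/465⌉=3 ⌈1211/465⌉=3 ⌈1303/465⌉=3 ⌈1395/465⌉=3 ⌈1487/465⌉=4 ⌈1579/465⌉=4 ⌈1671/465⌉=4 ⌈1763/465⌉=4 ⌈1855/465⌉=4 ⌈1947/465⌉=5
  n=20…29: ⌈2039/465⌉=5 ⌈2131/465⌉=5 ⌈2223/465⌉=5 ⌈2315/465⌉=5 ⌈2407/465⌉=6 ⌈2499/465⌉=6 ⌈2591/465⌉=6 ⌈2683/465⌉=6 ⌈2775/465⌉=6 ⌈2867/465⌉=7
  n=30…39: ⌈2959/465⌉=7 ⌈3051/465⌉=7 ⌈3143/465⌉=7 ⌈3235/465⌉=7 ⌈3327/465⌉=8 ⌈3419/465⌉=8 ⌈3511/465⌉=8 ⌈3603/465⌉=8 ⌈3695/465⌉=8 ⌈3787/465⌉=9
  n=40…41: ⌈3879/465⌉=9 ⌈3971/465⌉=9
s_n = t_(n+1) − t_n for n = 0 … 40 gives
prefix = 00100001000001000010000100001000010000100
slide a length-2 window over [0..1] … [39..40] (40 windows); first occurrence of each distinct factor:
  [  0..  1] 00
  [  1..  2] 01
  [  2..  3] 10
  (the other 37 windows repeat one of these)
distinct factors: {00, 01, 10}
count = 3  (Sturmian bound for length 2 is 3)


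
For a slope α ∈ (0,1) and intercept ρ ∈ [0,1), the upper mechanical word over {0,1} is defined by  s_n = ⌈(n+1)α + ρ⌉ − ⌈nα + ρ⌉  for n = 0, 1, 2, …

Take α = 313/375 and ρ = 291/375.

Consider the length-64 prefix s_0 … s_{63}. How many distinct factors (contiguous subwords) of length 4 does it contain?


t_n = ⌈(n·313+291)/375⌉ for n = 0 … 64:
  n=0…9: ⌈291/375⌉=1 ⌈604/375⌉=2 ⌈917/375⌉=3 ⌈1230/375⌉=4 ⌈1543/375⌉=5 ⌈1856/375⌉=5 ⌈2169/375⌉=6 ⌈2482/375⌉=7 ⌈2795/375⌉=8 ⌈3108/375⌉=9
  n=10…19: ⌈3421/375⌉=10 ⌈3734/375⌉=10 ⌈4047/375⌉=11 ⌈4360/375⌉=12 ⌈4673/375⌉=13 ⌈4986/375⌉=14 ⌈5299/375⌉=15 ⌈5612/375⌉=15 ⌈5925/375⌉=16 ⌈6238/375⌉=17
  n=20…29: ⌈6551/375⌉=18 ⌈6864/375⌉=19 ⌈7177/375⌉=20 ⌈7490/375⌉=20 ⌈7803/375⌉=21 ⌈8116/375⌉=22 ⌈8429/375⌉=23 ⌈8742/375⌉=24 ⌈9055/375⌉=25 ⌈9368/375⌉=25
  n=30…39: ⌈9681/375⌉=26 ⌈9994/375⌉=27 ⌈10307/375⌉=28 ⌈10620/375⌉=29 ⌈10933/375⌉=30 ⌈11246/375⌉=30 ⌈11559/375⌉=31 ⌈11872/375⌉=32 ⌈12185/375⌉=33 ⌈12498/375⌉=34
  n=40…49: ⌈12811/375⌉=35 ⌈13124/375⌉=35 ⌈13437/375⌉=36 ⌈13750/375⌉=37 ⌈14063/375⌉=38 ⌈14376/375⌉=39 ⌈14689/375⌉=40 ⌈15002/375⌉=41 ⌈15315/375⌉=41 ⌈15628/375⌉=42
  n=50…59: ⌈15941/375⌉=43 ⌈16254/375⌉=44 ⌈16567/375⌉=45 ⌈16880/375⌉=46 ⌈17193/375⌉=46 ⌈17506/375⌉=47 ⌈17819/375⌉=48 ⌈18132/375⌉=49 ⌈18445/375⌉=50 ⌈18758/375⌉=51
  n=60…64: ⌈19071/375⌉=51 ⌈19384/375⌉=52 ⌈19697/375⌉=53 ⌈20010/375⌉=54 ⌈20323/375⌉=55
s_n = t_(n+1) − t_n for n = 0 … 63 gives
prefix = 1111011111011111011111011111011111011111011111101111101111101111
slide a length-4 window over [0..3] … [60..63] (61 windows); first occurrence of each distinct factor:
  [  0..  3] 1111
  [  1..  4] 1110
  [  2..  5] 1101
  [  3..  6] 1011
  [  4..  7] 0111
  (the other 56 windows repeat one of these)
distinct factors: {0111, 1011, 1101, 1110, 1111}
count = 5  (Sturmian bound for length 4 is 5)

5


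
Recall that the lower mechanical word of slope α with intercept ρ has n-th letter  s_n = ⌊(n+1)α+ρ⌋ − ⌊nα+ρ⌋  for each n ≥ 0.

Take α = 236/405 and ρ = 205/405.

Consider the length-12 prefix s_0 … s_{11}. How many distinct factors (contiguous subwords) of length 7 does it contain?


t_n = ⌊(n·236+205)/405⌋ for n = 0 … 12:
  n=0…9: ⌊205/405⌋=0 ⌊441/405⌋=1 ⌊677/405⌋=1 ⌊913/405⌋=2 ⌊1149/405⌋=2 ⌊1385/405⌋=3 ⌊1621/405⌋=4 ⌊1857/405⌋=4 ⌊2093/405⌋=5 ⌊2329/405⌋=5
  n=10…12: ⌊2565/405⌋=6 ⌊2801/405⌋=6 ⌊3037/405⌋=7
s_n = t_(n+1) − t_n for n = 0 … 11 gives
prefix = 101011010101
slide a length-7 window over [0..6] … [5..11] (6 windows); first occurrence of each distinct factor:
  [  0..  6] 1010110
  [  1..  7] 0101101
  [  2..  8] 1011010
  [  3..  9] 0110101
  [  4.. 10] 1101010
  [  5.. 11] 1010101
distinct factors: {0101101, 0110101, 1010101, 1010110, 1011010, 1101010}
count = 6  (Sturmian bound for length 7 is 8)

6


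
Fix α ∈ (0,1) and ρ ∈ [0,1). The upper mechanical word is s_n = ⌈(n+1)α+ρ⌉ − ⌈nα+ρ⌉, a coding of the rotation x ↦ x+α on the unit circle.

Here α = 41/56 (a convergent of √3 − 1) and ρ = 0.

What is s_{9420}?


(n+1)α + ρ = (9421·41) / 56 = 386261/56
nα + ρ     = (9420·41) / 56 = 386220/56
⌈386261/56⌉ = 6898,  ⌈386220/56⌉ = 6897
s_{9420} = 6898 − 6897 = 1

1


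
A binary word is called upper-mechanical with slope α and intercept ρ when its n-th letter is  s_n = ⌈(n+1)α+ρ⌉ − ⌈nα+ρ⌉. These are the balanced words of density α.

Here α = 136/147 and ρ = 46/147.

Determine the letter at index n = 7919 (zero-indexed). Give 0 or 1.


(n+1)α + ρ = (7920·136 + 46) / 147 = 1077166/147
nα + ρ     = (7919·136 + 46) / 147 = 1077030/147
⌈1077166/147⌉ = 7328,  ⌈1077030/147⌉ = 7327
s_{7919} = 7328 − 7327 = 1

1


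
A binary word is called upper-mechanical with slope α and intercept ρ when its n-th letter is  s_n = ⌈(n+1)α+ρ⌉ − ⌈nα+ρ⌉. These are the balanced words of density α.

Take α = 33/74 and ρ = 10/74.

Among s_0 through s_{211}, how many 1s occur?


#1s = Σ_{n=0}^{211} s_n = Σ_{n=0}^{211} (⌈(n+1)α+ρ⌉ − ⌈nα+ρ⌉)
the sum telescopes: every ⌈nα+ρ⌉ with 0 < n < 212 appears once with + and once with −, leaving ⌈212α+ρ⌉ − ⌈0·α+ρ⌉
212α + ρ = (212·33 + 10) / 74 = 7006/74
ρ = 10/74
⌈7006/74⌉ = 95,  ⌈10/74⌉ = 1
#1s = 95 − 1 = 94

94


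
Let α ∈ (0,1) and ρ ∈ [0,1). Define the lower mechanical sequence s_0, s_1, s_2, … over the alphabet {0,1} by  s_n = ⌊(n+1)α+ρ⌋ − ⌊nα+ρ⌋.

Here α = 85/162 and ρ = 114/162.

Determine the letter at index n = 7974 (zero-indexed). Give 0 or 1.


(n+1)α + ρ = (7975·85 + 114) / 162 = 677989/162
nα + ρ     = (7974·85 + 114) / 162 = 677904/162
⌊677989/162⌋ = 4185,  ⌊677904/162⌋ = 4184
s_{7974} = 4185 − 4184 = 1

1


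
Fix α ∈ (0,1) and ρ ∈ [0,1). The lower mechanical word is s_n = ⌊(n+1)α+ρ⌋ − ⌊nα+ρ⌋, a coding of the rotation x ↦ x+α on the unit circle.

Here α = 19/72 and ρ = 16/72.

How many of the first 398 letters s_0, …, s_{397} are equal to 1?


#1s = Σ_{n=0}^{397} s_n = Σ_{n=0}^{397} (⌊(n+1)α+ρ⌋ − ⌊nα+ρ⌋)
the sum telescopes: every ⌊nα+ρ⌋ with 0 < n < 398 appears once with + and once with −, leaving ⌊398α+ρ⌋ − ⌊0·α+ρ⌋
398α + ρ = (398·19 + 16) / 72 = 7578/72
ρ = 16/72
⌊7578/72⌋ = 105,  ⌊16/72⌋ = 0
#1s = 105 − 0 = 105

105


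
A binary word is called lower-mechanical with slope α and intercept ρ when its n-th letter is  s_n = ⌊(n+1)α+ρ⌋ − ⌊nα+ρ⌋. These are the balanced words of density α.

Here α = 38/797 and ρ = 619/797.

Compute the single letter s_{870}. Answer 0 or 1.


0

(n+1)α + ρ = (871·38 + 619) / 797 = 33717/797
nα + ρ     = (870·38 + 619) / 797 = 33679/797
⌊33717/797⌋ = 42,  ⌊33679/797⌋ = 42
s_{870} = 42 − 42 = 0


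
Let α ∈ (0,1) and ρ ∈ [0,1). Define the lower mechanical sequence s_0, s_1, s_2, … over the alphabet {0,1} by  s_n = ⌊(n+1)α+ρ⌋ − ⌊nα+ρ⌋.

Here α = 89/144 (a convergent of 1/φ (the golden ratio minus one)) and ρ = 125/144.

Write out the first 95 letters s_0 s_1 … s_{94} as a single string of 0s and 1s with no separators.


11010110110101101011011010110110101101011011010110110101101011011010110101101101011011010110101

n=0: ⌊(1·89+125)/144⌋ − ⌊(0·89+125)/144⌋ = ⌊214/144⌋ − ⌊125/144⌋ = 1 − 0 = 1
n=1: ⌊(2·89+125)/144⌋ − ⌊(1·89+125)/144⌋ = ⌊303/144⌋ − ⌊214/144⌋ = 2 − 1 = 1
n=2: ⌊(3·89+125)/144⌋ − ⌊(2·89+125)/144⌋ = ⌊392/144⌋ − ⌊303/144⌋ = 2 − 2 = 0
n=3: ⌊(4·89+125)/144⌋ − ⌊(3·89+125)/144⌋ = ⌊481/144⌋ − ⌊392/144⌋ = 3 − 2 = 1
n=4: ⌊(5·89+125)/144⌋ − ⌊(4·89+125)/144⌋ = ⌊570/144⌋ − ⌊481/144⌋ = 3 − 3 = 0
n=5: ⌊(6·89+125)/144⌋ − ⌊(5·89+125)/144⌋ = ⌊659/144⌋ − ⌊570/144⌋ = 4 − 3 = 1
n=6: ⌊(7·89+125)/144⌋ − ⌊(6·89+125)/144⌋ = ⌊748/144⌋ − ⌊659/144⌋ = 5 − 4 = 1
n=7: ⌊(8·89+125)/144⌋ − ⌊(7·89+125)/144⌋ = ⌊837/144⌋ − ⌊748/144⌋ = 5 − 5 = 0
n=8: ⌊(9·89+125)/144⌋ − ⌊(8·89+125)/144⌋ = ⌊926/144⌋ − ⌊837/144⌋ = 6 − 5 = 1
n=9: ⌊(10·89+125)/144⌋ − ⌊(9·89+125)/144⌋ = ⌊1015/144⌋ − ⌊926/144⌋ = 7 − 6 = 1
n=10: ⌊(11·89+125)/144⌋ − ⌊(10·89+125)/144⌋ = ⌊1104/144⌋ − ⌊1015/144⌋ = 7 − 7 = 0
n=11: ⌊(12·89+125)/144⌋ − ⌊(11·89+125)/144⌋ = ⌊1193/144⌋ − ⌊1104/144⌋ = 8 − 7 = 1
n=12: ⌊(13·89+125)/144⌋ − ⌊(12·89+125)/144⌋ = ⌊1282/144⌋ − ⌊1193/144⌋ = 8 − 8 = 0
n=13: ⌊(14·89+125)/144⌋ − ⌊(13·89+125)/144⌋ = ⌊1371/144⌋ − ⌊1282/144⌋ = 9 − 8 = 1
n=14: ⌊(15·89+125)/144⌋ − ⌊(14·89+125)/144⌋ = ⌊1460/144⌋ − ⌊1371/144⌋ = 10 − 9 = 1
n=15: ⌊(16·89+125)/144⌋ − ⌊(15·89+125)/144⌋ = ⌊1549/144⌋ − ⌊1460/144⌋ = 10 − 10 = 0
n=16: ⌊(17·89+125)/144⌋ − ⌊(16·89+125)/144⌋ = ⌊1638/144⌋ − ⌊1549/144⌋ = 11 − 10 = 1
n=17: ⌊(18·89+125)/144⌋ − ⌊(17·89+125)/144⌋ = ⌊1727/144⌋ − ⌊1638/144⌋ = 11 − 11 = 0
n=18: ⌊(19·89+125)/144⌋ − ⌊(18·89+125)/144⌋ = ⌊1816/144⌋ − ⌊1727/144⌋ = 12 − 11 = 1
n=19: ⌊(20·89+125)/144⌋ − ⌊(19·89+125)/144⌋ = ⌊1905/144⌋ − ⌊1816/144⌋ = 13 − 12 = 1
n=20: ⌊(21·89+125)/144⌋ − ⌊(20·89+125)/144⌋ = ⌊1994/144⌋ − ⌊1905/144⌋ = 13 − 13 = 0
n=21: ⌊(22·89+125)/144⌋ − ⌊(21·89+125)/144⌋ = ⌊2083/144⌋ − ⌊1994/144⌋ = 14 − 13 = 1
n=22: ⌊(23·89+125)/144⌋ − ⌊(22·89+125)/144⌋ = ⌊2172/144⌋ − ⌊2083/144⌋ = 15 − 14 = 1
n=23: ⌊(24·89+125)/144⌋ − ⌊(23·89+125)/144⌋ = ⌊2261/144⌋ − ⌊2172/144⌋ = 15 − 15 = 0
n=24: ⌊(25·89+125)/144⌋ − ⌊(24·89+125)/144⌋ = ⌊2350/144⌋ − ⌊2261/144⌋ = 16 − 15 = 1
n=25: ⌊(26·89+125)/144⌋ − ⌊(25·89+125)/144⌋ = ⌊2439/144⌋ − ⌊2350/144⌋ = 16 − 16 = 0
n=26: ⌊(27·89+125)/144⌋ − ⌊(26·89+125)/144⌋ = ⌊2528/144⌋ − ⌊2439/144⌋ = 17 − 16 = 1
n=27: ⌊(28·89+125)/144⌋ − ⌊(27·89+125)/144⌋ = ⌊2617/144⌋ − ⌊2528/144⌋ = 18 − 17 = 1
n=28: ⌊(29·89+125)/144⌋ − ⌊(28·89+125)/144⌋ = ⌊2706/144⌋ − ⌊2617/144⌋ = 18 − 18 = 0
n=29: ⌊(30·89+125)/144⌋ − ⌊(29·89+125)/144⌋ = ⌊2795/144⌋ − ⌊2706/144⌋ = 19 − 18 = 1
n=30: ⌊(31·89+125)/144⌋ − ⌊(30·89+125)/144⌋ = ⌊2884/144⌋ − ⌊2795/144⌋ = 20 − 19 = 1
n=31: ⌊(32·89+125)/144⌋ − ⌊(31·89+125)/144⌋ = ⌊2973/144⌋ − ⌊2884/144⌋ = 20 − 20 = 0
n=32: ⌊(33·89+125)/144⌋ − ⌊(32·89+125)/144⌋ = ⌊3062/144⌋ − ⌊2973/144⌋ = 21 − 20 = 1
n=33: ⌊(34·89+125)/144⌋ − ⌊(33·89+125)/144⌋ = ⌊3151/144⌋ − ⌊3062/144⌋ = 21 − 21 = 0
n=34: ⌊(35·89+125)/144⌋ − ⌊(34·89+125)/144⌋ = ⌊3240/144⌋ − ⌊3151/144⌋ = 22 − 21 = 1
n=35: ⌊(36·89+125)/144⌋ − ⌊(35·89+125)/144⌋ = ⌊3329/144⌋ − ⌊3240/144⌋ = 23 − 22 = 1
n=36: ⌊(37·89+125)/144⌋ − ⌊(36·89+125)/144⌋ = ⌊3418/144⌋ − ⌊3329/144⌋ = 23 − 23 = 0
n=37: ⌊(38·89+125)/144⌋ − ⌊(37·89+125)/144⌋ = ⌊3507/144⌋ − ⌊3418/144⌋ = 24 − 23 = 1
n=38: ⌊(39·89+125)/144⌋ − ⌊(38·89+125)/144⌋ = ⌊3596/144⌋ − ⌊3507/144⌋ = 24 − 24 = 0
n=39: ⌊(40·89+125)/144⌋ − ⌊(39·89+125)/144⌋ = ⌊3685/144⌋ − ⌊3596/144⌋ = 25 − 24 = 1
n=40: ⌊(41·89+125)/144⌋ − ⌊(40·89+125)/144⌋ = ⌊3774/144⌋ − ⌊3685/144⌋ = 26 − 25 = 1
n=41: ⌊(42·89+125)/144⌋ − ⌊(41·89+125)/144⌋ = ⌊3863/144⌋ − ⌊3774/144⌋ = 26 − 26 = 0
n=42: ⌊(43·89+125)/144⌋ − ⌊(42·89+125)/144⌋ = ⌊3952/144⌋ − ⌊3863/144⌋ = 27 − 26 = 1
n=43: ⌊(44·89+125)/144⌋ − ⌊(43·89+125)/144⌋ = ⌊4041/144⌋ − ⌊3952/144⌋ = 28 − 27 = 1
n=44: ⌊(45·89+125)/144⌋ − ⌊(44·89+125)/144⌋ = ⌊4130/144⌋ − ⌊4041/144⌋ = 28 − 28 = 0
n=45: ⌊(46·89+125)/144⌋ − ⌊(45·89+125)/144⌋ = ⌊4219/144⌋ − ⌊4130/144⌋ = 29 − 28 = 1
n=46: ⌊(47·89+125)/144⌋ − ⌊(46·89+125)/144⌋ = ⌊4308/144⌋ − ⌊4219/144⌋ = 29 − 29 = 0
n=47: ⌊(48·89+125)/144⌋ − ⌊(47·89+125)/144⌋ = ⌊4397/144⌋ − ⌊4308/144⌋ = 30 − 29 = 1
n=48: ⌊(49·89+125)/144⌋ − ⌊(48·89+125)/144⌋ = ⌊4486/144⌋ − ⌊4397/144⌋ = 31 − 30 = 1
n=49: ⌊(50·89+125)/144⌋ − ⌊(49·89+125)/144⌋ = ⌊4575/144⌋ − ⌊4486/144⌋ = 31 − 31 = 0
n=50: ⌊(51·89+125)/144⌋ − ⌊(50·89+125)/144⌋ = ⌊4664/144⌋ − ⌊4575/144⌋ = 32 − 31 = 1
n=51: ⌊(52·89+125)/144⌋ − ⌊(51·89+125)/144⌋ = ⌊4753/144⌋ − ⌊4664/144⌋ = 33 − 32 = 1
n=52: ⌊(53·89+125)/144⌋ − ⌊(52·89+125)/144⌋ = ⌊4842/144⌋ − ⌊4753/144⌋ = 33 − 33 = 0
n=53: ⌊(54·89+125)/144⌋ − ⌊(53·89+125)/144⌋ = ⌊4931/144⌋ − ⌊4842/144⌋ = 34 − 33 = 1
n=54: ⌊(55·89+125)/144⌋ − ⌊(54·89+125)/144⌋ = ⌊5020/144⌋ − ⌊4931/144⌋ = 34 − 34 = 0
n=55: ⌊(56·89+125)/144⌋ − ⌊(55·89+125)/144⌋ = ⌊5109/144⌋ − ⌊5020/144⌋ = 35 − 34 = 1
n=56: ⌊(57·89+125)/144⌋ − ⌊(56·89+125)/144⌋ = ⌊5198/144⌋ − ⌊5109/144⌋ = 36 − 35 = 1
n=57: ⌊(58·89+125)/144⌋ − ⌊(57·89+125)/144⌋ = ⌊5287/144⌋ − ⌊5198/144⌋ = 36 − 36 = 0
n=58: ⌊(59·89+125)/144⌋ − ⌊(58·89+125)/144⌋ = ⌊5376/144⌋ − ⌊5287/144⌋ = 37 − 36 = 1
n=59: ⌊(60·89+125)/144⌋ − ⌊(59·89+125)/144⌋ = ⌊5465/144⌋ − ⌊5376/144⌋ = 37 − 37 = 0
n=60: ⌊(61·89+125)/144⌋ − ⌊(60·89+125)/144⌋ = ⌊5554/144⌋ − ⌊5465/144⌋ = 38 − 37 = 1
n=61: ⌊(62·89+125)/144⌋ − ⌊(61·89+125)/144⌋ = ⌊5643/144⌋ − ⌊5554/144⌋ = 39 − 38 = 1
n=62: ⌊(63·89+125)/144⌋ − ⌊(62·89+125)/144⌋ = ⌊5732/144⌋ − ⌊5643/144⌋ = 39 − 39 = 0
n=63: ⌊(64·89+125)/144⌋ − ⌊(63·89+125)/144⌋ = ⌊5821/144⌋ − ⌊5732/144⌋ = 40 − 39 = 1
n=64: ⌊(65·89+125)/144⌋ − ⌊(64·89+125)/144⌋ = ⌊5910/144⌋ − ⌊5821/144⌋ = 41 − 40 = 1
n=65: ⌊(66·89+125)/144⌋ − ⌊(65·89+125)/144⌋ = ⌊5999/144⌋ − ⌊5910/144⌋ = 41 − 41 = 0
n=66: ⌊(67·89+125)/144⌋ − ⌊(66·89+125)/144⌋ = ⌊6088/144⌋ − ⌊5999/144⌋ = 42 − 41 = 1
n=67: ⌊(68·89+125)/144⌋ − ⌊(67·89+125)/144⌋ = ⌊6177/144⌋ − ⌊6088/144⌋ = 42 − 42 = 0
n=68: ⌊(69·89+125)/144⌋ − ⌊(68·89+125)/144⌋ = ⌊6266/144⌋ − ⌊6177/144⌋ = 43 − 42 = 1
n=69: ⌊(70·89+125)/144⌋ − ⌊(69·89+125)/144⌋ = ⌊6355/144⌋ − ⌊6266/144⌋ = 44 − 43 = 1
n=70: ⌊(71·89+125)/144⌋ − ⌊(70·89+125)/144⌋ = ⌊6444/144⌋ − ⌊6355/144⌋ = 44 − 44 = 0
n=71: ⌊(72·89+125)/144⌋ − ⌊(71·89+125)/144⌋ = ⌊6533/144⌋ − ⌊6444/144⌋ = 45 − 44 = 1
n=72: ⌊(73·89+125)/144⌋ − ⌊(72·89+125)/144⌋ = ⌊6622/144⌋ − ⌊6533/144⌋ = 45 − 45 = 0
n=73: ⌊(74·89+125)/144⌋ − ⌊(73·89+125)/144⌋ = ⌊6711/144⌋ − ⌊6622/144⌋ = 46 − 45 = 1
n=74: ⌊(75·89+125)/144⌋ − ⌊(74·89+125)/144⌋ = ⌊6800/144⌋ − ⌊6711/144⌋ = 47 − 46 = 1
n=75: ⌊(76·89+125)/144⌋ − ⌊(75·89+125)/144⌋ = ⌊6889/144⌋ − ⌊6800/144⌋ = 47 − 47 = 0
n=76: ⌊(77·89+125)/144⌋ − ⌊(76·89+125)/144⌋ = ⌊6978/144⌋ − ⌊6889/144⌋ = 48 − 47 = 1
n=77: ⌊(78·89+125)/144⌋ − ⌊(77·89+125)/144⌋ = ⌊7067/144⌋ − ⌊6978/144⌋ = 49 − 48 = 1
n=78: ⌊(79·89+125)/144⌋ − ⌊(78·89+125)/144⌋ = ⌊7156/144⌋ − ⌊7067/144⌋ = 49 − 49 = 0
n=79: ⌊(80·89+125)/144⌋ − ⌊(79·89+125)/144⌋ = ⌊7245/144⌋ − ⌊7156/144⌋ = 50 − 49 = 1
n=80: ⌊(81·89+125)/144⌋ − ⌊(80·89+125)/144⌋ = ⌊7334/144⌋ − ⌊7245/144⌋ = 50 − 50 = 0
n=81: ⌊(82·89+125)/144⌋ − ⌊(81·89+125)/144⌋ = ⌊7423/144⌋ − ⌊7334/144⌋ = 51 − 50 = 1
n=82: ⌊(83·89+125)/144⌋ − ⌊(82·89+125)/144⌋ = ⌊7512/144⌋ − ⌊7423/144⌋ = 52 − 51 = 1
n=83: ⌊(84·89+125)/144⌋ − ⌊(83·89+125)/144⌋ = ⌊7601/144⌋ − ⌊7512/144⌋ = 52 − 52 = 0
n=84: ⌊(85·89+125)/144⌋ − ⌊(84·89+125)/144⌋ = ⌊7690/144⌋ − ⌊7601/144⌋ = 53 − 52 = 1
n=85: ⌊(86·89+125)/144⌋ − ⌊(85·89+125)/144⌋ = ⌊7779/144⌋ − ⌊7690/144⌋ = 54 − 53 = 1
n=86: ⌊(87·89+125)/144⌋ − ⌊(86·89+125)/144⌋ = ⌊7868/144⌋ − ⌊7779/144⌋ = 54 − 54 = 0
n=87: ⌊(88·89+125)/144⌋ − ⌊(87·89+125)/144⌋ = ⌊7957/144⌋ − ⌊7868/144⌋ = 55 − 54 = 1
n=88: ⌊(89·89+125)/144⌋ − ⌊(88·89+125)/144⌋ = ⌊8046/144⌋ − ⌊7957/144⌋ = 55 − 55 = 0
n=89: ⌊(90·89+125)/144⌋ − ⌊(89·89+125)/144⌋ = ⌊8135/144⌋ − ⌊8046/144⌋ = 56 − 55 = 1
n=90: ⌊(91·89+125)/144⌋ − ⌊(90·89+125)/144⌋ = ⌊8224/144⌋ − ⌊8135/144⌋ = 57 − 56 = 1
n=91: ⌊(92·89+125)/144⌋ − ⌊(91·89+125)/144⌋ = ⌊8313/144⌋ − ⌊8224/144⌋ = 57 − 57 = 0
n=92: ⌊(93·89+125)/144⌋ − ⌊(92·89+125)/144⌋ = ⌊8402/144⌋ − ⌊8313/144⌋ = 58 − 57 = 1
n=93: ⌊(94·89+125)/144⌋ − ⌊(93·89+125)/144⌋ = ⌊8491/144⌋ − ⌊8402/144⌋ = 58 − 58 = 0
n=94: ⌊(95·89+125)/144⌋ − ⌊(94·89+125)/144⌋ = ⌊8580/144⌋ − ⌊8491/144⌋ = 59 − 58 = 1
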